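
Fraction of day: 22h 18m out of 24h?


0.9292 (92.92%)

Total minutes: 22×60 + 18 = 1338
Day = 24×60 = 1440 minutes
Fraction = 1338/1440 ≈ 0.9292
As a percentage: 1338/1440 × 100 ≈ 92.92%


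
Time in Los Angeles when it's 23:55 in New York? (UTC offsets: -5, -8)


Time difference = UTC-8 - UTC-5 = -3 hours
New hour = (23 -3) mod 24
= 20 mod 24 = 20
Minutes unchanged → 20:55

20:55


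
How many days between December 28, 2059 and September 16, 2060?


263 days

From December 28, 2059 to September 16, 2060
Rest of December 2059: 31 - 28 = 3
Full months: January 31, February 2060 29, March 31, April 30, May 31, June 30, July 31, August 31
Days into September 2060: 16
Total = 3 + 31 + 29 + 31 + 30 + 31 + 30 + 31 + 31 + 16 = 263 days


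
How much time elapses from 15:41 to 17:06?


End time in minutes: 17×60 + 6 = 1026
Start time in minutes: 15×60 + 41 = 941
Difference = 1026 - 941 = 85 minutes
= 1 hours 25 minutes

1h 25m


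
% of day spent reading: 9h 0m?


Time: 540 minutes
Day: 1440 minutes
Percentage = (540/1440) × 100 = 37.5%

37.5%


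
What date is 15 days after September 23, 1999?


Start: September 23, 1999
Add 15 days
September 23 → October 1: 30 - 23 + 1 = 8 days (15 - 8 = 7 left)
October 1 + 7 = October 8, 1999

October 8, 1999


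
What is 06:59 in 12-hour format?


Hour: 6
6 < 12 → AM

6:59 AM


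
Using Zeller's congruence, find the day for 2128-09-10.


Zeller's congruence:
q=10, m=9, k=28, j=21
h = (10 + ⌊13×10/5⌋ + 28 + ⌊28/4⌋ + ⌊21/4⌋ - 2×21) mod 7
= (10 + 26 + 28 + 7 + 5 - 42) mod 7
= 34 mod 7 = 6
h=6 → Friday

Friday


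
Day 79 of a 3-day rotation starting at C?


Shift C

Shifts: A, B, C
Start: C (index 2)
Day 79: (2 + 79 - 1) mod 3
= 80 mod 3
= 2
Index 2 → shift C


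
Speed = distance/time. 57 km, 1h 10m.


Distance: 57 km
Time: 1h 10m = 70 min = 70/60 = 7/6 hours
Speed = 57 ÷ (7/6) = 57 × 6 / 7 = 342/7 ≈ 48.9 km/h

48.9 km/h


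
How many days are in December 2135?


31 days

Month: December (month 12)
December has 31 days


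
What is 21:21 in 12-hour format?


Hour: 21
21 - 12 = 9 → PM

9:21 PM


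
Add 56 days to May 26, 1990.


July 21, 1990

Start: May 26, 1990
Add 56 days
May 26 → June 1: 31 - 26 + 1 = 6 days (56 - 6 = 50 left)
June 1 → July 1: 30 - 1 + 1 = 30 days (50 - 30 = 20 left)
July 1 + 20 = July 21, 1990


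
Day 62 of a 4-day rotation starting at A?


Shift B

Shifts: A, B, C, D
Start: A (index 0)
Day 62: (0 + 62 - 1) mod 4
= 61 mod 4
= 1
Index 1 → shift B


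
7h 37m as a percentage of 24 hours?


Total minutes: 7×60 + 37 = 457
Day = 24×60 = 1440 minutes
Fraction = 457/1440 ≈ 0.3174
As a percentage: 457/1440 × 100 ≈ 31.74%

0.3174 (31.74%)


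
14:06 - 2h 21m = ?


Start: 846 minutes from midnight
Subtract: 141 minutes
Remaining: 846 - 141 = 705
Hours: 11, Minutes: 45

11:45


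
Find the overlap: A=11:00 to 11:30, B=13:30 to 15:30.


0 minutes

Meeting A: 660-690 (in minutes from midnight)
Meeting B: 810-930
Overlap start = max(660, 810) = 810
Overlap end = min(690, 930) = 690
Overlap = max(0, 690 - 810) = 0 min


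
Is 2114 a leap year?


Rules: divisible by 4 AND (not by 100 OR by 400)
2114 ÷ 4 = 528 remainder 2 → not divisible by 4
Not divisible by 4 → not a leap year

No


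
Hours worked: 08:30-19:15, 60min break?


Total time = (19×60+15) - (8×60+30)
= 1155 - 510 = 645 min
Minus break: 645 - 60 = 585 min
= 9h 45m

9h 45m (585 minutes)


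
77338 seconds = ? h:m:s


Hours: 77338 ÷ 3600 = 21 remainder 1738
Minutes: 1738 ÷ 60 = 28 remainder 58
Seconds: 58

21h 28m 58s


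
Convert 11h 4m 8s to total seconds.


Hours: 11 × 3600 = 39600
Minutes: 4 × 60 = 240
Seconds: 8
Total = 39600 + 240 + 8 = 39848

39848 seconds


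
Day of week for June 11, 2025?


Wednesday

Zeller's congruence:
q=11, m=6, k=25, j=20
h = (11 + ⌊13×7/5⌋ + 25 + ⌊25/4⌋ + ⌊20/4⌋ - 2×20) mod 7
= (11 + 18 + 25 + 6 + 5 - 40) mod 7
= 25 mod 7 = 4
h=4 → Wednesday


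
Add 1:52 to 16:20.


Start: 980 minutes from midnight
Add: 112 minutes
Total: 1092 minutes
Hours: 1092 ÷ 60 = 18 remainder 12

18:12


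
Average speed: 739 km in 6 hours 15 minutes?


Distance: 739 km
Time: 6h 15m = 375 min = 375/60 = 25/4 hours
Speed = 739 ÷ (25/4) = 739 × 4 / 25 = 2956/25 ≈ 118.2 km/h

118.2 km/h


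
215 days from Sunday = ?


Friday

Start: Sunday (index 6)
(6 + 215) mod 7
= 221 mod 7
= 4
Index 4 → Friday


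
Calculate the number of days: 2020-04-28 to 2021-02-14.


292 days

From April 28, 2020 to February 14, 2021
Rest of April 2020: 30 - 28 = 2
Full months: May 31, June 30, July 31, August 31, September 30, October 31, November 30, December 31, January 31
Days into February 2021: 14
Total = 2 + 31 + 30 + 31 + 31 + 30 + 31 + 30 + 31 + 31 + 14 = 292 days


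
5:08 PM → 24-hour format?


17:08

Input: 5:08 PM
PM: 5 + 12 = 17


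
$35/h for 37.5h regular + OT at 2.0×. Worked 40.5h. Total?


$1522.50

Regular: 37.5h × $35 = $1312.50
Overtime: 40.5 - 37.5 = 3.0h
OT pay: 3.0h × $35 × 2.0 = $210.00
Total = $1312.50 + $210.00 = $1522.50


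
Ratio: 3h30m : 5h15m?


2:3 (0.67)

Duration 1: 210 minutes
Duration 2: 315 minutes
Ratio = 210:315
GCD = 105
Simplified = 2:3
As a decimal: 2/3 ≈ 0.67


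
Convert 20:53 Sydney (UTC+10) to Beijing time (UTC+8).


Time difference = UTC+8 - UTC+10 = -2 hours
New hour = (20 -2) mod 24
= 18 mod 24 = 18
Minutes unchanged → 18:53

18:53


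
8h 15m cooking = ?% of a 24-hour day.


Time: 495 minutes
Day: 1440 minutes
Percentage = (495/1440) × 100 ≈ 34.4%

34.4%


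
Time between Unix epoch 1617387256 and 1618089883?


Difference = 1618089883 - 1617387256 = 702627 seconds
In hours: 702627 / 3600 ≈ 195.2
In days: 702627 / 86400 ≈ 8.13

702627 seconds (195.2 hours / 8.13 days)


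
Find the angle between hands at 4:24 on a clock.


12.0°

Hour hand = 4×30 + 24×0.5 = 132.0°
Minute hand = 24×6 = 144°
Difference = |132.0 - 144| = 12.0°


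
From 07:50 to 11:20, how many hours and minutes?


3h 30m

End time in minutes: 11×60 + 20 = 680
Start time in minutes: 7×60 + 50 = 470
Difference = 680 - 470 = 210 minutes
= 3 hours 30 minutes


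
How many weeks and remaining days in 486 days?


69 weeks 3 days

Weeks: 486 ÷ 7 = 69 remainder 3


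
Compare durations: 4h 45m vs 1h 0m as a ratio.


19:4 (4.75)

Duration 1: 285 minutes
Duration 2: 60 minutes
Ratio = 285:60
GCD = 15
Simplified = 19:4
As a decimal: 19/4 = 4.75


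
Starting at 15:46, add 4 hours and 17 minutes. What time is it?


20:03

Start: 946 minutes from midnight
Add: 257 minutes
Total: 1203 minutes
Hours: 1203 ÷ 60 = 20 remainder 3


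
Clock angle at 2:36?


Hour hand = 2×30 + 36×0.5 = 78.0°
Minute hand = 36×6 = 216°
Difference = |78.0 - 216| = 138.0°

138.0°


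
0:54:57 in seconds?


Hours: 0 × 3600 = 0
Minutes: 54 × 60 = 3240
Seconds: 57
Total = 0 + 3240 + 57 = 3297

3297 seconds


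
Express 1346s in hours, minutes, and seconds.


Hours: 1346 ÷ 3600 = 0 remainder 1346
Minutes: 1346 ÷ 60 = 22 remainder 26
Seconds: 26

0h 22m 26s


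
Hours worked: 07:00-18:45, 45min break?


Total time = (18×60+45) - (7×60+0)
= 1125 - 420 = 705 min
Minus break: 705 - 45 = 660 min
= 11h 0m

11h 0m (660 minutes)


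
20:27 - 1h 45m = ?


Start: 1227 minutes from midnight
Subtract: 105 minutes
Remaining: 1227 - 105 = 1122
Hours: 18, Minutes: 42

18:42


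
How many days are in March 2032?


31 days

Month: March (month 3)
March has 31 days


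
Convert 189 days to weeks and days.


27 weeks 0 days

Weeks: 189 ÷ 7 = 27 remainder 0


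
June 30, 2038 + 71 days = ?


September 9, 2038

Start: June 30, 2038
Add 71 days
June 30 → July 1: 30 - 30 + 1 = 1 days (71 - 1 = 70 left)
July 1 → August 1: 31 - 1 + 1 = 31 days (70 - 31 = 39 left)
August 1 → September 1: 31 - 1 + 1 = 31 days (39 - 31 = 8 left)
September 1 + 8 = September 9, 2038


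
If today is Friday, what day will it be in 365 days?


Start: Friday (index 4)
(4 + 365) mod 7
= 369 mod 7
= 5
Index 5 → Saturday

Saturday


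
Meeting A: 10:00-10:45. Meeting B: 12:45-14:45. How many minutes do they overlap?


0 minutes

Meeting A: 600-645 (in minutes from midnight)
Meeting B: 765-885
Overlap start = max(600, 765) = 765
Overlap end = min(645, 885) = 645
Overlap = max(0, 645 - 765) = 0 min


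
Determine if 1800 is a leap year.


No

Rules: divisible by 4 AND (not by 100 OR by 400)
1800 ÷ 4 = 450 exactly → divisible by 4
1800 ÷ 100 = 18 exactly → divisible by 100
1800 ÷ 400 = 4 remainder 200 → not divisible by 400
Divisible by 100 but not by 400 → not a leap year


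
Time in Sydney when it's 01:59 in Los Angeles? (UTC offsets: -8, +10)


19:59

Time difference = UTC+10 - UTC-8 = +18 hours
New hour = (1 + 18) mod 24
= 19 mod 24 = 19
Minutes unchanged → 19:59


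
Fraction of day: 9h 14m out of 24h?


Total minutes: 9×60 + 14 = 554
Day = 24×60 = 1440 minutes
Fraction = 554/1440 ≈ 0.3847
As a percentage: 554/1440 × 100 ≈ 38.47%

0.3847 (38.47%)


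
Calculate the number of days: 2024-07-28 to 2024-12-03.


128 days

From July 28, 2024 to December 3, 2024
Rest of July 2024: 31 - 28 = 3
Full months: August 31, September 30, October 31, November 30
Days into December 2024: 3
Total = 3 + 31 + 30 + 31 + 30 + 3 = 128 days


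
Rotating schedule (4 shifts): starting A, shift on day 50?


Shift B

Shifts: A, B, C, D
Start: A (index 0)
Day 50: (0 + 50 - 1) mod 4
= 49 mod 4
= 1
Index 1 → shift B


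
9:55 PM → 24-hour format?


21:55

Input: 9:55 PM
PM: 9 + 12 = 21


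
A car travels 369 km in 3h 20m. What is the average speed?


110.7 km/h

Distance: 369 km
Time: 3h 20m = 200 min = 200/60 = 10/3 hours
Speed = 369 ÷ (10/3) = 369 × 3 / 10 = 1107/10 = 110.7 km/h


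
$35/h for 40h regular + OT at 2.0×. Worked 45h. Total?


$1750.00

Regular: 40h × $35 = $1400.00
Overtime: 45 - 40 = 5h
OT pay: 5h × $35 × 2.0 = $350.00
Total = $1400.00 + $350.00 = $1750.00


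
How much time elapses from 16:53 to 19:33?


End time in minutes: 19×60 + 33 = 1173
Start time in minutes: 16×60 + 53 = 1013
Difference = 1173 - 1013 = 160 minutes
= 2 hours 40 minutes

2h 40m


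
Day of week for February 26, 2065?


Thursday

Zeller's congruence:
q=26, m=14, k=64, j=20
h = (26 + ⌊13×15/5⌋ + 64 + ⌊64/4⌋ + ⌊20/4⌋ - 2×20) mod 7
= (26 + 39 + 64 + 16 + 5 - 40) mod 7
= 110 mod 7 = 5
h=5 → Thursday


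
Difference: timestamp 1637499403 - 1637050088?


449315 seconds (124.8 hours / 5.20 days)

Difference = 1637499403 - 1637050088 = 449315 seconds
In hours: 449315 / 3600 ≈ 124.8
In days: 449315 / 86400 ≈ 5.20


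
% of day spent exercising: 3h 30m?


14.6%

Time: 210 minutes
Day: 1440 minutes
Percentage = (210/1440) × 100 ≈ 14.6%


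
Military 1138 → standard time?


11:38 AM

Hour: 11
11 < 12 → AM


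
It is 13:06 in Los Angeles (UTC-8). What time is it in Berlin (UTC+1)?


22:06

Time difference = UTC+1 - UTC-8 = +9 hours
New hour = (13 + 9) mod 24
= 22 mod 24 = 22
Minutes unchanged → 22:06


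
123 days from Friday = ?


Tuesday

Start: Friday (index 4)
(4 + 123) mod 7
= 127 mod 7
= 1
Index 1 → Tuesday


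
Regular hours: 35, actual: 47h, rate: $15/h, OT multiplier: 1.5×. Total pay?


Regular: 35h × $15 = $525.00
Overtime: 47 - 35 = 12h
OT pay: 12h × $15 × 1.5 = $270.00
Total = $525.00 + $270.00 = $795.00

$795.00


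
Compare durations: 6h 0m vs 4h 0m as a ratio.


Duration 1: 360 minutes
Duration 2: 240 minutes
Ratio = 360:240
GCD = 120
Simplified = 3:2
As a decimal: 3/2 = 1.50

3:2 (1.50)


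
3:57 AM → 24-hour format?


03:57

Input: 3:57 AM
AM hour stays: 3


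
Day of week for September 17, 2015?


Zeller's congruence:
q=17, m=9, k=15, j=20
h = (17 + ⌊13×10/5⌋ + 15 + ⌊15/4⌋ + ⌊20/4⌋ - 2×20) mod 7
= (17 + 26 + 15 + 3 + 5 - 40) mod 7
= 26 mod 7 = 5
h=5 → Thursday

Thursday


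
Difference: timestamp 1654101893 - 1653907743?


Difference = 1654101893 - 1653907743 = 194150 seconds
In hours: 194150 / 3600 ≈ 53.9
In days: 194150 / 86400 ≈ 2.25

194150 seconds (53.9 hours / 2.25 days)


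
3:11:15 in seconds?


Hours: 3 × 3600 = 10800
Minutes: 11 × 60 = 660
Seconds: 15
Total = 10800 + 660 + 15 = 11475

11475 seconds


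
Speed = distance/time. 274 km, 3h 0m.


Distance: 274 km
Time: 3 hours
Speed = 274 / 3 ≈ 91.3 km/h

91.3 km/h


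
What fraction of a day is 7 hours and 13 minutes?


0.3007 (30.07%)

Total minutes: 7×60 + 13 = 433
Day = 24×60 = 1440 minutes
Fraction = 433/1440 ≈ 0.3007
As a percentage: 433/1440 × 100 ≈ 30.07%


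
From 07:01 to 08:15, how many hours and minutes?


1h 14m

End time in minutes: 8×60 + 15 = 495
Start time in minutes: 7×60 + 1 = 421
Difference = 495 - 421 = 74 minutes
= 1 hours 14 minutes


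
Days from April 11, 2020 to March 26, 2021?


From April 11, 2020 to March 26, 2021
Rest of April 2020: 30 - 11 = 19
Full months: May 31, June 30, July 31, August 31, September 30, October 31, November 30, December 31, January 31, February 2021 28
Days into March 2021: 26
Total = 19 + 31 + 30 + 31 + 31 + 30 + 31 + 30 + 31 + 31 + 28 + 26 = 349 days

349 days


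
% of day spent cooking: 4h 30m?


Time: 270 minutes
Day: 1440 minutes
Percentage = (270/1440) × 100 ≈ 18.8%

18.8%


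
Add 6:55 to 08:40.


15:35

Start: 520 minutes from midnight
Add: 415 minutes
Total: 935 minutes
Hours: 935 ÷ 60 = 15 remainder 35


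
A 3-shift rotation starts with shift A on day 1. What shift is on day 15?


Shifts: A, B, C
Start: A (index 0)
Day 15: (0 + 15 - 1) mod 3
= 14 mod 3
= 2
Index 2 → shift C

Shift C


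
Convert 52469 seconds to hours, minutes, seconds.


14h 34m 29s

Hours: 52469 ÷ 3600 = 14 remainder 2069
Minutes: 2069 ÷ 60 = 34 remainder 29
Seconds: 29


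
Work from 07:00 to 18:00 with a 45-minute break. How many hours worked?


10h 15m (615 minutes)

Total time = (18×60+0) - (7×60+0)
= 1080 - 420 = 660 min
Minus break: 660 - 45 = 615 min
= 10h 15m


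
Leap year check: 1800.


Rules: divisible by 4 AND (not by 100 OR by 400)
1800 ÷ 4 = 450 exactly → divisible by 4
1800 ÷ 100 = 18 exactly → divisible by 100
1800 ÷ 400 = 4 remainder 200 → not divisible by 400
Divisible by 100 but not by 400 → not a leap year

No


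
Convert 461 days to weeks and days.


65 weeks 6 days

Weeks: 461 ÷ 7 = 65 remainder 6


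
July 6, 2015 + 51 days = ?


August 26, 2015

Start: July 6, 2015
Add 51 days
July 6 → August 1: 31 - 6 + 1 = 26 days (51 - 26 = 25 left)
August 1 + 25 = August 26, 2015


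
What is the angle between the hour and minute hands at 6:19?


Hour hand = 6×30 + 19×0.5 = 189.5°
Minute hand = 19×6 = 114°
Difference = |189.5 - 114| = 75.5°

75.5°


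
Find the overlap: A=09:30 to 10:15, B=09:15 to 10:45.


45 minutes

Meeting A: 570-615 (in minutes from midnight)
Meeting B: 555-645
Overlap start = max(570, 555) = 570
Overlap end = min(615, 645) = 615
Overlap = max(0, 615 - 570) = 45 min


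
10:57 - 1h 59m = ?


08:58

Start: 657 minutes from midnight
Subtract: 119 minutes
Remaining: 657 - 119 = 538
Hours: 8, Minutes: 58


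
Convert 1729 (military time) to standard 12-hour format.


Hour: 17
17 - 12 = 5 → PM

5:29 PM


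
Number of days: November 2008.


30 days

Month: November (month 11)
November has 30 days


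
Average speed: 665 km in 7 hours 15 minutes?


91.7 km/h

Distance: 665 km
Time: 7h 15m = 435 min = 435/60 = 29/4 hours
Speed = 665 ÷ (29/4) = 665 × 4 / 29 = 2660/29 ≈ 91.7 km/h


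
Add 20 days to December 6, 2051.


December 26, 2051

Start: December 6, 2051
Add 20 days
December 6 + 20 = December 26, 2051


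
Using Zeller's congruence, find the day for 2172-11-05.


Thursday

Zeller's congruence:
q=5, m=11, k=72, j=21
h = (5 + ⌊13×12/5⌋ + 72 + ⌊72/4⌋ + ⌊21/4⌋ - 2×21) mod 7
= (5 + 31 + 72 + 18 + 5 - 42) mod 7
= 89 mod 7 = 5
h=5 → Thursday


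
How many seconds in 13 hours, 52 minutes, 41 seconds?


Hours: 13 × 3600 = 46800
Minutes: 52 × 60 = 3120
Seconds: 41
Total = 46800 + 3120 + 41 = 49961

49961 seconds


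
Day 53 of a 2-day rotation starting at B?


Shift B

Shifts: A, B
Start: B (index 1)
Day 53: (1 + 53 - 1) mod 2
= 53 mod 2
= 1
Index 1 → shift B


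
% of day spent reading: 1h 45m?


7.3%

Time: 105 minutes
Day: 1440 minutes
Percentage = (105/1440) × 100 ≈ 7.3%


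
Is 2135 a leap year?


Rules: divisible by 4 AND (not by 100 OR by 400)
2135 ÷ 4 = 533 remainder 3 → not divisible by 4
Not divisible by 4 → not a leap year

No


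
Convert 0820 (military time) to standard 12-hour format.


8:20 AM

Hour: 8
8 < 12 → AM


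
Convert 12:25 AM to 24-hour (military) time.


00:25

Input: 12:25 AM
12 AM → 00 (midnight)


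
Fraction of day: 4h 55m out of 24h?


0.2049 (20.49%)

Total minutes: 4×60 + 55 = 295
Day = 24×60 = 1440 minutes
Fraction = 295/1440 ≈ 0.2049
As a percentage: 295/1440 × 100 ≈ 20.49%


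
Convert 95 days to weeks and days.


Weeks: 95 ÷ 7 = 13 remainder 4

13 weeks 4 days


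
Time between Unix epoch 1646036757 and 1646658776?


Difference = 1646658776 - 1646036757 = 622019 seconds
In hours: 622019 / 3600 ≈ 172.8
In days: 622019 / 86400 ≈ 7.20

622019 seconds (172.8 hours / 7.20 days)


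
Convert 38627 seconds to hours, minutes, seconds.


Hours: 38627 ÷ 3600 = 10 remainder 2627
Minutes: 2627 ÷ 60 = 43 remainder 47
Seconds: 47

10h 43m 47s


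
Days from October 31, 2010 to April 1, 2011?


From October 31, 2010 to April 1, 2011
Rest of October 2010: 31 - 31 = 0
Full months: November 30, December 31, January 31, February 2011 28, March 31
Days into April 2011: 1
Total = 0 + 30 + 31 + 31 + 28 + 31 + 1 = 152 days

152 days


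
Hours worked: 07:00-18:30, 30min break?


11h 0m (660 minutes)

Total time = (18×60+30) - (7×60+0)
= 1110 - 420 = 690 min
Minus break: 690 - 30 = 660 min
= 11h 0m


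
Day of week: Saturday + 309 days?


Start: Saturday (index 5)
(5 + 309) mod 7
= 314 mod 7
= 6
Index 6 → Sunday

Sunday


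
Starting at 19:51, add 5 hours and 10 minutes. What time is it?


01:01 (next day)

Start: 1191 minutes from midnight
Add: 310 minutes
Total: 1501 minutes
Hours: 1501 ÷ 60 = 25 remainder 1
25 ≥ 24 → 25 - 24 = 1 (next day)


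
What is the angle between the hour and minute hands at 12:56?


Hour hand (12 ≡ 0 on the dial): 0×30 + 56×0.5 = 28.0°
Minute hand = 56×6 = 336°
Difference = |28.0 - 336| = 308.0°
Since > 180°: 360 - 308.0 = 52.0°

52.0°


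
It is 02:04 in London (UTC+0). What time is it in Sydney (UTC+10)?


12:04

Time difference = UTC+10 - UTC+0 = +10 hours
New hour = (2 + 10) mod 24
= 12 mod 24 = 12
Minutes unchanged → 12:04


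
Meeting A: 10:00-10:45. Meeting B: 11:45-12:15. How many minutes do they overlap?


0 minutes

Meeting A: 600-645 (in minutes from midnight)
Meeting B: 705-735
Overlap start = max(600, 705) = 705
Overlap end = min(645, 735) = 645
Overlap = max(0, 645 - 705) = 0 min


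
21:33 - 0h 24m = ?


21:09

Start: 1293 minutes from midnight
Subtract: 24 minutes
Remaining: 1293 - 24 = 1269
Hours: 21, Minutes: 9


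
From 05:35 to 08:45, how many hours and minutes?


3h 10m

End time in minutes: 8×60 + 45 = 525
Start time in minutes: 5×60 + 35 = 335
Difference = 525 - 335 = 190 minutes
= 3 hours 10 minutes


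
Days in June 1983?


30 days

Month: June (month 6)
June has 30 days


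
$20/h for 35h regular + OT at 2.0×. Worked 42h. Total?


$980.00

Regular: 35h × $20 = $700.00
Overtime: 42 - 35 = 7h
OT pay: 7h × $20 × 2.0 = $280.00
Total = $700.00 + $280.00 = $980.00


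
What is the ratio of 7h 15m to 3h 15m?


Duration 1: 435 minutes
Duration 2: 195 minutes
Ratio = 435:195
GCD = 15
Simplified = 29:13
As a decimal: 29/13 ≈ 2.23

29:13 (2.23)


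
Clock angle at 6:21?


Hour hand = 6×30 + 21×0.5 = 190.5°
Minute hand = 21×6 = 126°
Difference = |190.5 - 126| = 64.5°

64.5°


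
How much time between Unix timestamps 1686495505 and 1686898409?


Difference = 1686898409 - 1686495505 = 402904 seconds
In hours: 402904 / 3600 ≈ 111.9
In days: 402904 / 86400 ≈ 4.66

402904 seconds (111.9 hours / 4.66 days)


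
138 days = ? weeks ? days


19 weeks 5 days

Weeks: 138 ÷ 7 = 19 remainder 5


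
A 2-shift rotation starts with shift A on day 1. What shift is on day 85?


Shift A

Shifts: A, B
Start: A (index 0)
Day 85: (0 + 85 - 1) mod 2
= 84 mod 2
= 0
Index 0 → shift A


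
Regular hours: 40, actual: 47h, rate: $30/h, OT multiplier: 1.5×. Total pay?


$1515.00

Regular: 40h × $30 = $1200.00
Overtime: 47 - 40 = 7h
OT pay: 7h × $30 × 1.5 = $315.00
Total = $1200.00 + $315.00 = $1515.00


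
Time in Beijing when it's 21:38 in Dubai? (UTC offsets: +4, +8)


01:38 (next day)

Time difference = UTC+8 - UTC+4 = +4 hours
New hour = (21 + 4) mod 24
= 25 mod 24 = 1
Minutes unchanged → 01:38; 25 ≥ 24 → next day


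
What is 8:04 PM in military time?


Input: 8:04 PM
PM: 8 + 12 = 20

20:04


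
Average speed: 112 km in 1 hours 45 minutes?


Distance: 112 km
Time: 1h 45m = 105 min = 105/60 = 7/4 hours
Speed = 112 ÷ (7/4) = 112 × 4 / 7 = 448/7 = 64.0 km/h

64.0 km/h


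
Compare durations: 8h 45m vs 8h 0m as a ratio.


35:32 (1.09)

Duration 1: 525 minutes
Duration 2: 480 minutes
Ratio = 525:480
GCD = 15
Simplified = 35:32
As a decimal: 35/32 ≈ 1.09


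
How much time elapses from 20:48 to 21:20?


0h 32m

End time in minutes: 21×60 + 20 = 1280
Start time in minutes: 20×60 + 48 = 1248
Difference = 1280 - 1248 = 32 minutes
= 0 hours 32 minutes


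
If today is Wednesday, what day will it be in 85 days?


Thursday

Start: Wednesday (index 2)
(2 + 85) mod 7
= 87 mod 7
= 3
Index 3 → Thursday


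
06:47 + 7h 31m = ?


Start: 407 minutes from midnight
Add: 451 minutes
Total: 858 minutes
Hours: 858 ÷ 60 = 14 remainder 18

14:18


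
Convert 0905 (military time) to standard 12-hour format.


Hour: 9
9 < 12 → AM

9:05 AM


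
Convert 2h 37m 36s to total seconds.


Hours: 2 × 3600 = 7200
Minutes: 37 × 60 = 2220
Seconds: 36
Total = 7200 + 2220 + 36 = 9456

9456 seconds


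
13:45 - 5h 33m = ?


Start: 825 minutes from midnight
Subtract: 333 minutes
Remaining: 825 - 333 = 492
Hours: 8, Minutes: 12

08:12


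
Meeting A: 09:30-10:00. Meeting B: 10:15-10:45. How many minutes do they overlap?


Meeting A: 570-600 (in minutes from midnight)
Meeting B: 615-645
Overlap start = max(570, 615) = 615
Overlap end = min(600, 645) = 600
Overlap = max(0, 600 - 615) = 0 min

0 minutes


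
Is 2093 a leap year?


Rules: divisible by 4 AND (not by 100 OR by 400)
2093 ÷ 4 = 523 remainder 1 → not divisible by 4
Not divisible by 4 → not a leap year

No


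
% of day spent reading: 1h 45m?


Time: 105 minutes
Day: 1440 minutes
Percentage = (105/1440) × 100 ≈ 7.3%

7.3%


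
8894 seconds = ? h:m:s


Hours: 8894 ÷ 3600 = 2 remainder 1694
Minutes: 1694 ÷ 60 = 28 remainder 14
Seconds: 14

2h 28m 14s


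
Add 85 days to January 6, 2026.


Start: January 6, 2026
Add 85 days
January 6 → February 1: 31 - 6 + 1 = 26 days (85 - 26 = 59 left)
February 1 → March 1: 28 - 1 + 1 = 28 days (59 - 28 = 31 left)
March 1 → April 1: 31 - 1 + 1 = 31 days (31 - 31 = 0 left)
Land exactly on April 1, 2026

April 1, 2026


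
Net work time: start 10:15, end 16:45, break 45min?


Total time = (16×60+45) - (10×60+15)
= 1005 - 615 = 390 min
Minus break: 390 - 45 = 345 min
= 5h 45m

5h 45m (345 minutes)


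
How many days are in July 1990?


31 days

Month: July (month 7)
July has 31 days


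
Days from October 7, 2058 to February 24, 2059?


From October 7, 2058 to February 24, 2059
Rest of October 2058: 31 - 7 = 24
Full months: November 30, December 31, January 31
Days into February 2059: 24
Total = 24 + 30 + 31 + 31 + 24 = 140 days

140 days


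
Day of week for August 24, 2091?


Zeller's congruence:
q=24, m=8, k=91, j=20
h = (24 + ⌊13×9/5⌋ + 91 + ⌊91/4⌋ + ⌊20/4⌋ - 2×20) mod 7
= (24 + 23 + 91 + 22 + 5 - 40) mod 7
= 125 mod 7 = 6
h=6 → Friday

Friday


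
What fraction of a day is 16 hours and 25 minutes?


Total minutes: 16×60 + 25 = 985
Day = 24×60 = 1440 minutes
Fraction = 985/1440 ≈ 0.6840
As a percentage: 985/1440 × 100 ≈ 68.40%

0.6840 (68.40%)


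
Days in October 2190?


Month: October (month 10)
October has 31 days

31 days


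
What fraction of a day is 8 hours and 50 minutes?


Total minutes: 8×60 + 50 = 530
Day = 24×60 = 1440 minutes
Fraction = 530/1440 ≈ 0.3681
As a percentage: 530/1440 × 100 ≈ 36.81%

0.3681 (36.81%)


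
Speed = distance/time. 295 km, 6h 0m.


Distance: 295 km
Time: 6 hours
Speed = 295 / 6 ≈ 49.2 km/h

49.2 km/h


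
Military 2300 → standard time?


Hour: 23
23 - 12 = 11 → PM

11:00 PM


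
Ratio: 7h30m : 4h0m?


Duration 1: 450 minutes
Duration 2: 240 minutes
Ratio = 450:240
GCD = 30
Simplified = 15:8
As a decimal: 15/8 ≈ 1.88

15:8 (1.88)


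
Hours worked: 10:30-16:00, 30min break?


5h 0m (300 minutes)

Total time = (16×60+0) - (10×60+30)
= 960 - 630 = 330 min
Minus break: 330 - 30 = 300 min
= 5h 0m


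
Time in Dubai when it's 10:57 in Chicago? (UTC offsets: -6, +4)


Time difference = UTC+4 - UTC-6 = +10 hours
New hour = (10 + 10) mod 24
= 20 mod 24 = 20
Minutes unchanged → 20:57

20:57


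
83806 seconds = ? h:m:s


23h 16m 46s

Hours: 83806 ÷ 3600 = 23 remainder 1006
Minutes: 1006 ÷ 60 = 16 remainder 46
Seconds: 46


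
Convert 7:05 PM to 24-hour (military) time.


19:05

Input: 7:05 PM
PM: 7 + 12 = 19


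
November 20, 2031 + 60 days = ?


January 19, 2032

Start: November 20, 2031
Add 60 days
November 20 → December 1: 30 - 20 + 1 = 11 days (60 - 11 = 49 left)
December 1 → January 1: 31 - 1 + 1 = 31 days (49 - 31 = 18 left)
January 1 + 18 = January 19, 2032


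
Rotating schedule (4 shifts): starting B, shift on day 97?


Shift B

Shifts: A, B, C, D
Start: B (index 1)
Day 97: (1 + 97 - 1) mod 4
= 97 mod 4
= 1
Index 1 → shift B


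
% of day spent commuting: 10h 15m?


Time: 615 minutes
Day: 1440 minutes
Percentage = (615/1440) × 100 ≈ 42.7%

42.7%


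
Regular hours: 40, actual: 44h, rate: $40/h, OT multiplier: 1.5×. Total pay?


$1840.00

Regular: 40h × $40 = $1600.00
Overtime: 44 - 40 = 4h
OT pay: 4h × $40 × 1.5 = $240.00
Total = $1600.00 + $240.00 = $1840.00


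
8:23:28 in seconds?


30208 seconds

Hours: 8 × 3600 = 28800
Minutes: 23 × 60 = 1380
Seconds: 28
Total = 28800 + 1380 + 28 = 30208


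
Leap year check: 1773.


No

Rules: divisible by 4 AND (not by 100 OR by 400)
1773 ÷ 4 = 443 remainder 1 → not divisible by 4
Not divisible by 4 → not a leap year


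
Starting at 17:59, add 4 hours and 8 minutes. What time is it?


22:07

Start: 1079 minutes from midnight
Add: 248 minutes
Total: 1327 minutes
Hours: 1327 ÷ 60 = 22 remainder 7


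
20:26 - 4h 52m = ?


Start: 1226 minutes from midnight
Subtract: 292 minutes
Remaining: 1226 - 292 = 934
Hours: 15, Minutes: 34

15:34


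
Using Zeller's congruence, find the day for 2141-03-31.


Zeller's congruence:
q=31, m=3, k=41, j=21
h = (31 + ⌊13×4/5⌋ + 41 + ⌊41/4⌋ + ⌊21/4⌋ - 2×21) mod 7
= (31 + 10 + 41 + 10 + 5 - 42) mod 7
= 55 mod 7 = 6
h=6 → Friday

Friday


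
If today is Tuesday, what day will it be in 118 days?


Monday

Start: Tuesday (index 1)
(1 + 118) mod 7
= 119 mod 7
= 0
Index 0 → Monday


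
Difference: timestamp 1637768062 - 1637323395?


Difference = 1637768062 - 1637323395 = 444667 seconds
In hours: 444667 / 3600 ≈ 123.5
In days: 444667 / 86400 ≈ 5.15

444667 seconds (123.5 hours / 5.15 days)


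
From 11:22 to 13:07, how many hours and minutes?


1h 45m

End time in minutes: 13×60 + 7 = 787
Start time in minutes: 11×60 + 22 = 682
Difference = 787 - 682 = 105 minutes
= 1 hours 45 minutes


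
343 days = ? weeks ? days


49 weeks 0 days

Weeks: 343 ÷ 7 = 49 remainder 0


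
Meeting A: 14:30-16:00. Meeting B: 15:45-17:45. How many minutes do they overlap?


15 minutes

Meeting A: 870-960 (in minutes from midnight)
Meeting B: 945-1065
Overlap start = max(870, 945) = 945
Overlap end = min(960, 1065) = 960
Overlap = max(0, 960 - 945) = 15 min


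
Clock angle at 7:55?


Hour hand = 7×30 + 55×0.5 = 237.5°
Minute hand = 55×6 = 330°
Difference = |237.5 - 330| = 92.5°

92.5°


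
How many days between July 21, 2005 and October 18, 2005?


From July 21, 2005 to October 18, 2005
Rest of July 2005: 31 - 21 = 10
Full months: August 31, September 30
Days into October 2005: 18
Total = 10 + 31 + 30 + 18 = 89 days

89 days


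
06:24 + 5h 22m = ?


Start: 384 minutes from midnight
Add: 322 minutes
Total: 706 minutes
Hours: 706 ÷ 60 = 11 remainder 46

11:46


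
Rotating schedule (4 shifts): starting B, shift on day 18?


Shifts: A, B, C, D
Start: B (index 1)
Day 18: (1 + 18 - 1) mod 4
= 18 mod 4
= 2
Index 2 → shift C

Shift C


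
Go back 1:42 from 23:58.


22:16

Start: 1438 minutes from midnight
Subtract: 102 minutes
Remaining: 1438 - 102 = 1336
Hours: 22, Minutes: 16


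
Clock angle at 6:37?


Hour hand = 6×30 + 37×0.5 = 198.5°
Minute hand = 37×6 = 222°
Difference = |198.5 - 222| = 23.5°

23.5°


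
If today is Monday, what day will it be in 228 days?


Friday

Start: Monday (index 0)
(0 + 228) mod 7
= 228 mod 7
= 4
Index 4 → Friday


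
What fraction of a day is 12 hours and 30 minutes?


0.5208 (52.08%)

Total minutes: 12×60 + 30 = 750
Day = 24×60 = 1440 minutes
Fraction = 750/1440 ≈ 0.5208
As a percentage: 750/1440 × 100 ≈ 52.08%


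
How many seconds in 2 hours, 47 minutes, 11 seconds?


Hours: 2 × 3600 = 7200
Minutes: 47 × 60 = 2820
Seconds: 11
Total = 7200 + 2820 + 11 = 10031

10031 seconds


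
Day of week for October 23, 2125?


Zeller's congruence:
q=23, m=10, k=25, j=21
h = (23 + ⌊13×11/5⌋ + 25 + ⌊25/4⌋ + ⌊21/4⌋ - 2×21) mod 7
= (23 + 28 + 25 + 6 + 5 - 42) mod 7
= 45 mod 7 = 3
h=3 → Tuesday

Tuesday


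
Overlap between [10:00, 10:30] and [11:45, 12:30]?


0 minutes

Meeting A: 600-630 (in minutes from midnight)
Meeting B: 705-750
Overlap start = max(600, 705) = 705
Overlap end = min(630, 750) = 630
Overlap = max(0, 630 - 705) = 0 min


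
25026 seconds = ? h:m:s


6h 57m 6s

Hours: 25026 ÷ 3600 = 6 remainder 3426
Minutes: 3426 ÷ 60 = 57 remainder 6
Seconds: 6


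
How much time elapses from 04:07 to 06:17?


End time in minutes: 6×60 + 17 = 377
Start time in minutes: 4×60 + 7 = 247
Difference = 377 - 247 = 130 minutes
= 2 hours 10 minutes

2h 10m


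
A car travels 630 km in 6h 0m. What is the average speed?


Distance: 630 km
Time: 6 hours
Speed = 630 / 6 = 105.0 km/h

105.0 km/h


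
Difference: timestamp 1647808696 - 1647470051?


Difference = 1647808696 - 1647470051 = 338645 seconds
In hours: 338645 / 3600 ≈ 94.1
In days: 338645 / 86400 ≈ 3.92

338645 seconds (94.1 hours / 3.92 days)


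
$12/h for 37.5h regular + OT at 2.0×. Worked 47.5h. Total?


Regular: 37.5h × $12 = $450.00
Overtime: 47.5 - 37.5 = 10.0h
OT pay: 10.0h × $12 × 2.0 = $240.00
Total = $450.00 + $240.00 = $690.00

$690.00


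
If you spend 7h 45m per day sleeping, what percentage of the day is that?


Time: 465 minutes
Day: 1440 minutes
Percentage = (465/1440) × 100 ≈ 32.3%

32.3%


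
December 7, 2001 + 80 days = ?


February 25, 2002

Start: December 7, 2001
Add 80 days
December 7 → January 1: 31 - 7 + 1 = 25 days (80 - 25 = 55 left)
January 1 → February 1: 31 - 1 + 1 = 31 days (55 - 31 = 24 left)
February 1 + 24 = February 25, 2002


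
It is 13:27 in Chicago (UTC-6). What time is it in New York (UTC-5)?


Time difference = UTC-5 - UTC-6 = +1 hours
New hour = (13 + 1) mod 24
= 14 mod 24 = 14
Minutes unchanged → 14:27

14:27


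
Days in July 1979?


31 days

Month: July (month 7)
July has 31 days


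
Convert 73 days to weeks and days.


Weeks: 73 ÷ 7 = 10 remainder 3

10 weeks 3 days


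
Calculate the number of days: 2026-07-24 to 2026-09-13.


51 days

From July 24, 2026 to September 13, 2026
Rest of July 2026: 31 - 24 = 7
Full months: August 31
Days into September 2026: 13
Total = 7 + 31 + 13 = 51 days


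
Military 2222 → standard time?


10:22 PM

Hour: 22
22 - 12 = 10 → PM


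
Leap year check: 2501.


No

Rules: divisible by 4 AND (not by 100 OR by 400)
2501 ÷ 4 = 625 remainder 1 → not divisible by 4
Not divisible by 4 → not a leap year


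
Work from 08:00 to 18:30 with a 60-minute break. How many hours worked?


9h 30m (570 minutes)

Total time = (18×60+30) - (8×60+0)
= 1110 - 480 = 630 min
Minus break: 630 - 60 = 570 min
= 9h 30m


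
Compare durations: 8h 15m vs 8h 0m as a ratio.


33:32 (1.03)

Duration 1: 495 minutes
Duration 2: 480 minutes
Ratio = 495:480
GCD = 15
Simplified = 33:32
As a decimal: 33/32 ≈ 1.03


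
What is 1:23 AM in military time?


01:23

Input: 1:23 AM
AM hour stays: 1


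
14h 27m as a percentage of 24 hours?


0.6021 (60.21%)

Total minutes: 14×60 + 27 = 867
Day = 24×60 = 1440 minutes
Fraction = 867/1440 ≈ 0.6021
As a percentage: 867/1440 × 100 ≈ 60.21%


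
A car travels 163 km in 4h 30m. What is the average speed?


36.2 km/h

Distance: 163 km
Time: 4h 30m = 270 min = 270/60 = 9/2 hours
Speed = 163 ÷ (9/2) = 163 × 2 / 9 = 326/9 ≈ 36.2 km/h


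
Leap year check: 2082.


Rules: divisible by 4 AND (not by 100 OR by 400)
2082 ÷ 4 = 520 remainder 2 → not divisible by 4
Not divisible by 4 → not a leap year

No


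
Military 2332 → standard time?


Hour: 23
23 - 12 = 11 → PM

11:32 PM


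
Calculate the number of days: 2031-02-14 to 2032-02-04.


355 days

From February 14, 2031 to February 4, 2032
Rest of February 2031: 28 - 14 = 14
Full months: March 31, April 30, May 31, June 30, July 31, August 31, September 30, October 31, November 30, December 31, January 31
Days into February 2032: 4
Total = 14 + 31 + 30 + 31 + 30 + 31 + 31 + 30 + 31 + 30 + 31 + 31 + 4 = 355 days


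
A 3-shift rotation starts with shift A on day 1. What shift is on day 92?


Shift B

Shifts: A, B, C
Start: A (index 0)
Day 92: (0 + 92 - 1) mod 3
= 91 mod 3
= 1
Index 1 → shift B


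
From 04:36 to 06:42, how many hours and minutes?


2h 6m

End time in minutes: 6×60 + 42 = 402
Start time in minutes: 4×60 + 36 = 276
Difference = 402 - 276 = 126 minutes
= 2 hours 6 minutes


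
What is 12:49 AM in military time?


00:49

Input: 12:49 AM
12 AM → 00 (midnight)


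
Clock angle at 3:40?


130.0°

Hour hand = 3×30 + 40×0.5 = 110.0°
Minute hand = 40×6 = 240°
Difference = |110.0 - 240| = 130.0°


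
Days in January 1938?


Month: January (month 1)
January has 31 days

31 days


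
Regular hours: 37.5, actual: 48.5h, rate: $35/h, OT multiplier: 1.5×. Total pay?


Regular: 37.5h × $35 = $1312.50
Overtime: 48.5 - 37.5 = 11.0h
OT pay: 11.0h × $35 × 1.5 = $577.50
Total = $1312.50 + $577.50 = $1890.00

$1890.00


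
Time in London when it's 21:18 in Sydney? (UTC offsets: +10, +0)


11:18

Time difference = UTC+0 - UTC+10 = -10 hours
New hour = (21 -10) mod 24
= 11 mod 24 = 11
Minutes unchanged → 11:18


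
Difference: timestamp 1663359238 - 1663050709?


Difference = 1663359238 - 1663050709 = 308529 seconds
In hours: 308529 / 3600 ≈ 85.7
In days: 308529 / 86400 ≈ 3.57

308529 seconds (85.7 hours / 3.57 days)


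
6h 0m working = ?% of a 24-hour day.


Time: 360 minutes
Day: 1440 minutes
Percentage = (360/1440) × 100 = 25.0%

25.0%


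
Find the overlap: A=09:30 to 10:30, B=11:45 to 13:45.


Meeting A: 570-630 (in minutes from midnight)
Meeting B: 705-825
Overlap start = max(570, 705) = 705
Overlap end = min(630, 825) = 630
Overlap = max(0, 630 - 705) = 0 min

0 minutes


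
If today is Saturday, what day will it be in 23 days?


Start: Saturday (index 5)
(5 + 23) mod 7
= 28 mod 7
= 0
Index 0 → Monday

Monday


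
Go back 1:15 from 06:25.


Start: 385 minutes from midnight
Subtract: 75 minutes
Remaining: 385 - 75 = 310
Hours: 5, Minutes: 10

05:10


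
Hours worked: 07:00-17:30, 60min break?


Total time = (17×60+30) - (7×60+0)
= 1050 - 420 = 630 min
Minus break: 630 - 60 = 570 min
= 9h 30m

9h 30m (570 minutes)


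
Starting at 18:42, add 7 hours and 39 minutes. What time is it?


Start: 1122 minutes from midnight
Add: 459 minutes
Total: 1581 minutes
Hours: 1581 ÷ 60 = 26 remainder 21
26 ≥ 24 → 26 - 24 = 2 (next day)

02:21 (next day)


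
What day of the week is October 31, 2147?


Tuesday

Zeller's congruence:
q=31, m=10, k=47, j=21
h = (31 + ⌊13×11/5⌋ + 47 + ⌊47/4⌋ + ⌊21/4⌋ - 2×21) mod 7
= (31 + 28 + 47 + 11 + 5 - 42) mod 7
= 80 mod 7 = 3
h=3 → Tuesday


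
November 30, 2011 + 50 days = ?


Start: November 30, 2011
Add 50 days
November 30 → December 1: 30 - 30 + 1 = 1 days (50 - 1 = 49 left)
December 1 → January 1: 31 - 1 + 1 = 31 days (49 - 31 = 18 left)
January 1 + 18 = January 19, 2012

January 19, 2012


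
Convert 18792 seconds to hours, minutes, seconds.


Hours: 18792 ÷ 3600 = 5 remainder 792
Minutes: 792 ÷ 60 = 13 remainder 12
Seconds: 12

5h 13m 12s


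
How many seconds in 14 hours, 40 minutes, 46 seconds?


52846 seconds

Hours: 14 × 3600 = 50400
Minutes: 40 × 60 = 2400
Seconds: 46
Total = 50400 + 2400 + 46 = 52846


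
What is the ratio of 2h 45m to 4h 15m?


11:17 (0.65)

Duration 1: 165 minutes
Duration 2: 255 minutes
Ratio = 165:255
GCD = 15
Simplified = 11:17
As a decimal: 11/17 ≈ 0.65


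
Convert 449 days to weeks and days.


Weeks: 449 ÷ 7 = 64 remainder 1

64 weeks 1 days


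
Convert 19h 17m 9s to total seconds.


Hours: 19 × 3600 = 68400
Minutes: 17 × 60 = 1020
Seconds: 9
Total = 68400 + 1020 + 9 = 69429

69429 seconds


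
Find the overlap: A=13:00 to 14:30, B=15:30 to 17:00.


Meeting A: 780-870 (in minutes from midnight)
Meeting B: 930-1020
Overlap start = max(780, 930) = 930
Overlap end = min(870, 1020) = 870
Overlap = max(0, 870 - 930) = 0 min

0 minutes


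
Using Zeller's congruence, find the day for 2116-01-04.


Zeller's congruence:
q=4, m=13, k=15, j=21
h = (4 + ⌊13×14/5⌋ + 15 + ⌊15/4⌋ + ⌊21/4⌋ - 2×21) mod 7
= (4 + 36 + 15 + 3 + 5 - 42) mod 7
= 21 mod 7 = 0
h=0 → Saturday

Saturday


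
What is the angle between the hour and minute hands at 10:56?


8.0°

Hour hand = 10×30 + 56×0.5 = 328.0°
Minute hand = 56×6 = 336°
Difference = |328.0 - 336| = 8.0°


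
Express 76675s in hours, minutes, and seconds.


Hours: 76675 ÷ 3600 = 21 remainder 1075
Minutes: 1075 ÷ 60 = 17 remainder 55
Seconds: 55

21h 17m 55s


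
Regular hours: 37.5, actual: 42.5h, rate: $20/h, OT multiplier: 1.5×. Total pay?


$900.00

Regular: 37.5h × $20 = $750.00
Overtime: 42.5 - 37.5 = 5.0h
OT pay: 5.0h × $20 × 1.5 = $150.00
Total = $750.00 + $150.00 = $900.00


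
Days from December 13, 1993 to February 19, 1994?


68 days

From December 13, 1993 to February 19, 1994
Rest of December 1993: 31 - 13 = 18
Full months: January 31
Days into February 1994: 19
Total = 18 + 31 + 19 = 68 days
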